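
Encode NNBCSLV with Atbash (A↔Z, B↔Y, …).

N(13) → M(12)
N(13) → M(12)
B(1) → Y(24)
C(2) → X(23)
S(18) → H(7)
L(11) → O(14)
V(21) → E(4)

MMYXHOE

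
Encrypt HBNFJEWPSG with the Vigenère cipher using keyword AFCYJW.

Repeat the key across the message: AFCYJWAFCY
H(7)+A(0): 7 → H
B(1)+F(5): 6 → G
N(13)+C(2): 15 → P
F(5)+Y(24): 29≡3 → D
J(9)+J(9): 18 → S
E(4)+W(22): 26≡0 → A
W(22)+A(0): 22 → W
P(15)+F(5): 20 → U
S(18)+C(2): 20 → U
G(6)+Y(24): 30≡4 → E

HGPDSAWUUE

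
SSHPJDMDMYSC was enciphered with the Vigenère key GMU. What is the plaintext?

Repeat the key across the ciphertext: GMUGMUGMUGMU
S(18)−G(6): 12 → M
S(18)−M(12): 6 → G
H(7)−U(20): -13≡13 → N
P(15)−G(6): 9 → J
J(9)−M(12): -3≡23 → X
D(3)−U(20): -17≡9 → J
M(12)−G(6): 6 → G
D(3)−M(12): -9≡17 → R
M(12)−U(20): -8≡18 → S
Y(24)−G(6): 18 → S
S(18)−M(12): 6 → G
C(2)−U(20): -18≡8 → I

MGNJXJGRSSGI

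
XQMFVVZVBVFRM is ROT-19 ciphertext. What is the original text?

EXTMCCGCICMYT

X(23): 23−19=4 → E
Q(16): 16−19=-3≡23 → X
M(12): 12−19=-7≡19 → T
F(5): 5−19=-14≡12 → M
V(21): 21−19=2 → C
V(21): 21−19=2 → C
Z(25): 25−19=6 → G
V(21): 21−19=2 → C
B(1): 1−19=-18≡8 → I
V(21): 21−19=2 → C
F(5): 5−19=-14≡12 → M
R(17): 17−19=-2≡24 → Y
M(12): 12−19=-7≡19 → T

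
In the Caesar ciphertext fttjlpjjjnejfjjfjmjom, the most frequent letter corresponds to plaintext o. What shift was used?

21

The most frequent ciphertext letter is j (appears 9 times).
j is position 9; o is position 14.
Shift = -5≡21.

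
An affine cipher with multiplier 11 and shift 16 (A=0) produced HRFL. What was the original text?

The inverse of 11 mod 26 is 19, since 11·19=209≡1. Apply D(y)=19·(y−16) mod 26:
H(7): 19·(7−16)=-171≡11 → L
R(17): 19·(17−16)=19 → T
F(5): 19·(5−16)=-209≡25 → Z
L(11): 19·(11−16)=-95≡9 → J

LTZJ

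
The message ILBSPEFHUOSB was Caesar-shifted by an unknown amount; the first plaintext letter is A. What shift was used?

8

From the crib: I(8)−A(0)=8, so the shift is 8.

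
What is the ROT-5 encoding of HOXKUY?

H(7): 7+5=12 → M
O(14): 14+5=19 → T
X(23): 23+5=28≡2 → C
K(10): 10+5=15 → P
U(20): 20+5=25 → Z
Y(24): 24+5=29≡3 → D

MTCPZD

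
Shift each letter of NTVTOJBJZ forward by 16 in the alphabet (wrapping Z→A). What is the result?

DJLJEZRZP

N(13): 13+16=29≡3 → D
T(19): 19+16=35≡9 → J
V(21): 21+16=37≡11 → L
T(19): 19+16=35≡9 → J
O(14): 14+16=30≡4 → E
J(9): 9+16=25 → Z
B(1): 1+16=17 → R
J(9): 9+16=25 → Z
Z(25): 25+16=41≡15 → P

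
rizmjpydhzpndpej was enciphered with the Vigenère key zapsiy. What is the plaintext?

sikubrzdshhpeppr

Repeat the key across the ciphertext: zapsiyzapsiyzaps
r(17)−z(25): -8≡18 → s
i(8)−a(0): 8 → i
z(25)−p(15): 10 → k
m(12)−s(18): -6≡20 → u
j(9)−i(8): 1 → b
p(15)−y(24): -9≡17 → r
y(24)−z(25): -1≡25 → z
d(3)−a(0): 3 → d
h(7)−p(15): -8≡18 → s
z(25)−s(18): 7 → h
p(15)−i(8): 7 → h
n(13)−y(24): -11≡15 → p
d(3)−z(25): -22≡4 → e
p(15)−a(0): 15 → p
e(4)−p(15): -11≡15 → p
j(9)−s(18): -9≡17 → r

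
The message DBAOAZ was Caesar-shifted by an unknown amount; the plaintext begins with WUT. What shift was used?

7

From the crib: D(3)−W(22)=-19≡7, so the shift is 7.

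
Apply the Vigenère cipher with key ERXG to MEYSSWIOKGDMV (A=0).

Repeat the key across the message: ERXGERXGERXGE
M(12)+E(4): 16 → Q
E(4)+R(17): 21 → V
Y(24)+X(23): 47≡21 → V
S(18)+G(6): 24 → Y
S(18)+E(4): 22 → W
W(22)+R(17): 39≡13 → N
I(8)+X(23): 31≡5 → F
O(14)+G(6): 20 → U
K(10)+E(4): 14 → O
G(6)+R(17): 23 → X
D(3)+X(23): 26≡0 → A
M(12)+G(6): 18 → S
V(21)+E(4): 25 → Z

QVVYWNFUOXASZ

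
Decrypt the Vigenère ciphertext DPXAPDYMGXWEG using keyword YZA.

FQXCQDANGZXEI

Repeat the key across the ciphertext: YZAYZAYZAYZAY
D(3)−Y(24): -21≡5 → F
P(15)−Z(25): -10≡16 → Q
X(23)−A(0): 23 → X
A(0)−Y(24): -24≡2 → C
P(15)−Z(25): -10≡16 → Q
D(3)−A(0): 3 → D
Y(24)−Y(24): 0 → A
M(12)−Z(25): -13≡13 → N
G(6)−A(0): 6 → G
X(23)−Y(24): -1≡25 → Z
W(22)−Z(25): -3≡23 → X
E(4)−A(0): 4 → E
G(6)−Y(24): -18≡8 → I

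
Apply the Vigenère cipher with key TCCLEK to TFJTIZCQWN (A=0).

MHLEMJVSYY

Repeat the key across the message: TCCLEKTCCL
T(19)+T(19): 38≡12 → M
F(5)+C(2): 7 → H
J(9)+C(2): 11 → L
T(19)+L(11): 30≡4 → E
I(8)+E(4): 12 → M
Z(25)+K(10): 35≡9 → J
C(2)+T(19): 21 → V
Q(16)+C(2): 18 → S
W(22)+C(2): 24 → Y
N(13)+L(11): 24 → Y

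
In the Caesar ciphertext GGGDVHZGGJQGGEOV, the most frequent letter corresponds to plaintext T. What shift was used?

The most frequent ciphertext letter is G (appears 7 times).
G is position 6; T is position 19.
Shift = -13≡13.

13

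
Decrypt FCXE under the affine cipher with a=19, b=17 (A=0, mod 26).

YRON

The inverse of 19 mod 26 is 11, since 19·11=209≡1. Apply D(y)=11·(y−17) mod 26:
F(5): 11·(5−17)=-132≡24 → Y
C(2): 11·(2−17)=-165≡17 → R
X(23): 11·(23−17)=66≡14 → O
E(4): 11·(4−17)=-143≡13 → N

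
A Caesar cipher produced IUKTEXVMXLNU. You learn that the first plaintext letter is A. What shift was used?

8

From the crib: I(8)−A(0)=8, so the shift is 8.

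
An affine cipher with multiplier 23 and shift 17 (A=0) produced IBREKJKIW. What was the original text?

The inverse of 23 mod 26 is 17, since 23·17=391≡1. Apply D(y)=17·(y−17) mod 26:
I(8): 17·(8−17)=-153≡3 → D
B(1): 17·(1−17)=-272≡14 → O
R(17): 17·(17−17)=0 → A
E(4): 17·(4−17)=-221≡13 → N
K(10): 17·(10−17)=-119≡11 → L
J(9): 17·(9−17)=-136≡20 → U
K(10): 17·(10−17)=-119≡11 → L
I(8): 17·(8−17)=-153≡3 → D
W(22): 17·(22−17)=85≡7 → H

DOANLULDH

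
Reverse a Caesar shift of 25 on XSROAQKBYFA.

YTSPBRLCZGB

X(23): 23−25=-2≡24 → Y
S(18): 18−25=-7≡19 → T
R(17): 17−25=-8≡18 → S
O(14): 14−25=-11≡15 → P
A(0): 0−25=-25≡1 → B
Q(16): 16−25=-9≡17 → R
K(10): 10−25=-15≡11 → L
B(1): 1−25=-24≡2 → C
Y(24): 24−25=-1≡25 → Z
F(5): 5−25=-20≡6 → G
A(0): 0−25=-25≡1 → B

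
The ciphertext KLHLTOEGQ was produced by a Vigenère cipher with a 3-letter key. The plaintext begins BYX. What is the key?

JNK

Subtract each crib letter from the matching ciphertext letter (mod 26):
K(10)−B(1)=9 → J
L(11)−Y(24)=-13≡13 → N
H(7)−X(23)=-16≡10 → K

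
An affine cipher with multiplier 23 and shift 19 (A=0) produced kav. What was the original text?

The inverse of 23 mod 26 is 17, since 23·17=391≡1. Apply D(y)=17·(y−19) mod 26:
k(10): 17·(10−19)=-153≡3 → d
a(0): 17·(0−19)=-323≡15 → p
v(21): 17·(21−19)=34≡8 → i

dpi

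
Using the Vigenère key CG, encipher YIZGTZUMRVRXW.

Repeat the key across the message: CGCGCGCGCGCGC
Y(24)+C(2): 26≡0 → A
I(8)+G(6): 14 → O
Z(25)+C(2): 27≡1 → B
G(6)+G(6): 12 → M
T(19)+C(2): 21 → V
Z(25)+G(6): 31≡5 → F
U(20)+C(2): 22 → W
M(12)+G(6): 18 → S
R(17)+C(2): 19 → T
V(21)+G(6): 27≡1 → B
R(17)+C(2): 19 → T
X(23)+G(6): 29≡3 → D
W(22)+C(2): 24 → Y

AOBMVFWSTBTDY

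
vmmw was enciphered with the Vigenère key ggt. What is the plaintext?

pgtq

Repeat the key across the ciphertext: ggtg
v(21)−g(6): 15 → p
m(12)−g(6): 6 → g
m(12)−t(19): -7≡19 → t
w(22)−g(6): 16 → q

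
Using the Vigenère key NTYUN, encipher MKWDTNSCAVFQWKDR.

ZDUXGALAUISJUEQE

Repeat the key across the message: NTYUNNTYUNNTYUNN
M(12)+N(13): 25 → Z
K(10)+T(19): 29≡3 → D
W(22)+Y(24): 46≡20 → U
D(3)+U(20): 23 → X
T(19)+N(13): 32≡6 → G
N(13)+N(13): 26≡0 → A
S(18)+T(19): 37≡11 → L
C(2)+Y(24): 26≡0 → A
A(0)+U(20): 20 → U
V(21)+N(13): 34≡8 → I
F(5)+N(13): 18 → S
Q(16)+T(19): 35≡9 → J
W(22)+Y(24): 46≡20 → U
K(10)+U(20): 30≡4 → E
D(3)+N(13): 16 → Q
R(17)+N(13): 30≡4 → E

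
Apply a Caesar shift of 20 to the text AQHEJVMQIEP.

UKBYDPGKCYJ

A(0): 0+20=20 → U
Q(16): 16+20=36≡10 → K
H(7): 7+20=27≡1 → B
E(4): 4+20=24 → Y
J(9): 9+20=29≡3 → D
V(21): 21+20=41≡15 → P
M(12): 12+20=32≡6 → G
Q(16): 16+20=36≡10 → K
I(8): 8+20=28≡2 → C
E(4): 4+20=24 → Y
P(15): 15+20=35≡9 → J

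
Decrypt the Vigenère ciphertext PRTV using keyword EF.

LMPQ

Repeat the key across the ciphertext: EFEF
P(15)−E(4): 11 → L
R(17)−F(5): 12 → M
T(19)−E(4): 15 → P
V(21)−F(5): 16 → Q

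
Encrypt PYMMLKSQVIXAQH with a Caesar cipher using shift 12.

BKYYXWECHUJMCT

P(15): 15+12=27≡1 → B
Y(24): 24+12=36≡10 → K
M(12): 12+12=24 → Y
M(12): 12+12=24 → Y
L(11): 11+12=23 → X
K(10): 10+12=22 → W
S(18): 18+12=30≡4 → E
Q(16): 16+12=28≡2 → C
V(21): 21+12=33≡7 → H
I(8): 8+12=20 → U
X(23): 23+12=35≡9 → J
A(0): 0+12=12 → M
Q(16): 16+12=28≡2 → C
H(7): 7+12=19 → T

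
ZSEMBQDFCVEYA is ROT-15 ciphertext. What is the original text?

KDPXMBOQNGPJL

Z(25): 25−15=10 → K
S(18): 18−15=3 → D
E(4): 4−15=-11≡15 → P
M(12): 12−15=-3≡23 → X
B(1): 1−15=-14≡12 → M
Q(16): 16−15=1 → B
D(3): 3−15=-12≡14 → O
F(5): 5−15=-10≡16 → Q
C(2): 2−15=-13≡13 → N
V(21): 21−15=6 → G
E(4): 4−15=-11≡15 → P
Y(24): 24−15=9 → J
A(0): 0−15=-15≡11 → L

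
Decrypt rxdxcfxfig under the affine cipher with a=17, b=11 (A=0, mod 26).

iqyqbsqsjp

The inverse of 17 mod 26 is 23, since 17·23=391≡1. Apply D(y)=23·(y−11) mod 26:
r(17): 23·(17−11)=138≡8 → i
x(23): 23·(23−11)=276≡16 → q
d(3): 23·(3−11)=-184≡24 → y
x(23): 23·(23−11)=276≡16 → q
c(2): 23·(2−11)=-207≡1 → b
f(5): 23·(5−11)=-138≡18 → s
x(23): 23·(23−11)=276≡16 → q
f(5): 23·(5−11)=-138≡18 → s
i(8): 23·(8−11)=-69≡9 → j
g(6): 23·(6−11)=-115≡15 → p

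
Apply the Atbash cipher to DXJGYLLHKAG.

D(3) → W(22)
X(23) → C(2)
J(9) → Q(16)
G(6) → T(19)
Y(24) → B(1)
L(11) → O(14)
L(11) → O(14)
H(7) → S(18)
K(10) → P(15)
A(0) → Z(25)
G(6) → T(19)

WCQTBOOSPZT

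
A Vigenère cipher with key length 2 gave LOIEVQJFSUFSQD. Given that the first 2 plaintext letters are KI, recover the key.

Subtract each crib letter from the matching ciphertext letter (mod 26):
L(11)−K(10)=1 → B
O(14)−I(8)=6 → G

BG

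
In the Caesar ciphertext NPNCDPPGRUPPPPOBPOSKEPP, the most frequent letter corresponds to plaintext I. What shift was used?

7

The most frequent ciphertext letter is P (appears 10 times).
P is position 15; I is position 8.
Shift = 7.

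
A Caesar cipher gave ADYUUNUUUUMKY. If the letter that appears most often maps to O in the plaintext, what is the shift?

6

The most frequent ciphertext letter is U (appears 6 times).
U is position 20; O is position 14.
Shift = 6.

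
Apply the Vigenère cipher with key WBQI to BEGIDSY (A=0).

XFWQZTO

Repeat the key across the message: WBQIWBQ
B(1)+W(22): 23 → X
E(4)+B(1): 5 → F
G(6)+Q(16): 22 → W
I(8)+I(8): 16 → Q
D(3)+W(22): 25 → Z
S(18)+B(1): 19 → T
Y(24)+Q(16): 40≡14 → O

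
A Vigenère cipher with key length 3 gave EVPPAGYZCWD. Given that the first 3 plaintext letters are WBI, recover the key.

Subtract each crib letter from the matching ciphertext letter (mod 26):
E(4)−W(22)=-18≡8 → I
V(21)−B(1)=20 → U
P(15)−I(8)=7 → H

IUH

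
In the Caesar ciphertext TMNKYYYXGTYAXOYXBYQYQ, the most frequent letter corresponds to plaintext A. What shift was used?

The most frequent ciphertext letter is Y (appears 7 times).
Y is position 24; A is position 0.
Shift = 24.

24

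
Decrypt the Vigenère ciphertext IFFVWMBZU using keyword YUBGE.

Repeat the key across the ciphertext: YUBGEYUBG
I(8)−Y(24): -16≡10 → K
F(5)−U(20): -15≡11 → L
F(5)−B(1): 4 → E
V(21)−G(6): 15 → P
W(22)−E(4): 18 → S
M(12)−Y(24): -12≡14 → O
B(1)−U(20): -19≡7 → H
Z(25)−B(1): 24 → Y
U(20)−G(6): 14 → O

KLEPSOHYO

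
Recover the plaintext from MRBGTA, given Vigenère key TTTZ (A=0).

TYIHAH

Repeat the key across the ciphertext: TTTZTT
M(12)−T(19): -7≡19 → T
R(17)−T(19): -2≡24 → Y
B(1)−T(19): -18≡8 → I
G(6)−Z(25): -19≡7 → H
T(19)−T(19): 0 → A
A(0)−T(19): -19≡7 → H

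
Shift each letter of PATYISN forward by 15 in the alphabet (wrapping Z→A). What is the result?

EPINXHC

P(15): 15+15=30≡4 → E
A(0): 0+15=15 → P
T(19): 19+15=34≡8 → I
Y(24): 24+15=39≡13 → N
I(8): 8+15=23 → X
S(18): 18+15=33≡7 → H
N(13): 13+15=28≡2 → C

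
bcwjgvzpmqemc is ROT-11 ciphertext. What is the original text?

qrlyvkoebftbr

b(1): 1−11=-10≡16 → q
c(2): 2−11=-9≡17 → r
w(22): 22−11=11 → l
j(9): 9−11=-2≡24 → y
g(6): 6−11=-5≡21 → v
v(21): 21−11=10 → k
z(25): 25−11=14 → o
p(15): 15−11=4 → e
m(12): 12−11=1 → b
q(16): 16−11=5 → f
e(4): 4−11=-7≡19 → t
m(12): 12−11=1 → b
c(2): 2−11=-9≡17 → r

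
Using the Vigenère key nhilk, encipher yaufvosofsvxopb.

Repeat the key across the message: nhilknhilknhilk
y(24)+n(13): 37≡11 → l
a(0)+h(7): 7 → h
u(20)+i(8): 28≡2 → c
f(5)+l(11): 16 → q
v(21)+k(10): 31≡5 → f
o(14)+n(13): 27≡1 → b
s(18)+h(7): 25 → z
o(14)+i(8): 22 → w
f(5)+l(11): 16 → q
s(18)+k(10): 28≡2 → c
v(21)+n(13): 34≡8 → i
x(23)+h(7): 30≡4 → e
o(14)+i(8): 22 → w
p(15)+l(11): 26≡0 → a
b(1)+k(10): 11 → l

lhcqfbzwqciewal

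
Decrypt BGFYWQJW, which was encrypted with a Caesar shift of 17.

B(1): 1−17=-16≡10 → K
G(6): 6−17=-11≡15 → P
F(5): 5−17=-12≡14 → O
Y(24): 24−17=7 → H
W(22): 22−17=5 → F
Q(16): 16−17=-1≡25 → Z
J(9): 9−17=-8≡18 → S
W(22): 22−17=5 → F

KPOHFZSF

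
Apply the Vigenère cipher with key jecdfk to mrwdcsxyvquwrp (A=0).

Repeat the key across the message: jecdfkjecdfkje
m(12)+j(9): 21 → v
r(17)+e(4): 21 → v
w(22)+c(2): 24 → y
d(3)+d(3): 6 → g
c(2)+f(5): 7 → h
s(18)+k(10): 28≡2 → c
x(23)+j(9): 32≡6 → g
y(24)+e(4): 28≡2 → c
v(21)+c(2): 23 → x
q(16)+d(3): 19 → t
u(20)+f(5): 25 → z
w(22)+k(10): 32≡6 → g
r(17)+j(9): 26≡0 → a
p(15)+e(4): 19 → t

vvyghcgcxtzgat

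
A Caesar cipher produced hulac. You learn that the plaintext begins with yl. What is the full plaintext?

From the crib: h(7)−y(24)=-17≡9, so the shift is 9.
Subtract 9 from each ciphertext letter:
h(7): 7−9=-2≡24 → y
u(20): 20−9=11 → l
l(11): 11−9=2 → c
a(0): 0−9=-9≡17 → r
c(2): 2−9=-7≡19 → t

ylcrt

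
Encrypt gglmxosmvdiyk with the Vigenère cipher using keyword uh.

anftrvmtpkcfe

Repeat the key across the message: uhuhuhuhuhuhu
g(6)+u(20): 26≡0 → a
g(6)+h(7): 13 → n
l(11)+u(20): 31≡5 → f
m(12)+h(7): 19 → t
x(23)+u(20): 43≡17 → r
o(14)+h(7): 21 → v
s(18)+u(20): 38≡12 → m
m(12)+h(7): 19 → t
v(21)+u(20): 41≡15 → p
d(3)+h(7): 10 → k
i(8)+u(20): 28≡2 → c
y(24)+h(7): 31≡5 → f
k(10)+u(20): 30≡4 → e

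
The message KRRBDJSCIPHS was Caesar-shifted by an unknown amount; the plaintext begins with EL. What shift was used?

6

From the crib: K(10)−E(4)=6, so the shift is 6.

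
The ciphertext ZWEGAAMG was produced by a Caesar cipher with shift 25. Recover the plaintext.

Z(25): 25−25=0 → A
W(22): 22−25=-3≡23 → X
E(4): 4−25=-21≡5 → F
G(6): 6−25=-19≡7 → H
A(0): 0−25=-25≡1 → B
A(0): 0−25=-25≡1 → B
M(12): 12−25=-13≡13 → N
G(6): 6−25=-19≡7 → H

AXFHBBNH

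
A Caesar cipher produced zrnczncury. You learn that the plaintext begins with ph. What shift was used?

From the crib: z(25)−p(15)=10, so the shift is 10.

10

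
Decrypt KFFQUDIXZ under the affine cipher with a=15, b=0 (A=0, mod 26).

The inverse of 15 mod 26 is 7, since 15·7=105≡1. Apply D(y)=7·(y−0) mod 26:
K(10): 7·(10−0)=70≡18 → S
F(5): 7·(5−0)=35≡9 → J
F(5): 7·(5−0)=35≡9 → J
Q(16): 7·(16−0)=112≡8 → I
U(20): 7·(20−0)=140≡10 → K
D(3): 7·(3−0)=21 → V
I(8): 7·(8−0)=56≡4 → E
X(23): 7·(23−0)=161≡5 → F
Z(25): 7·(25−0)=175≡19 → T

SJJIKVEFT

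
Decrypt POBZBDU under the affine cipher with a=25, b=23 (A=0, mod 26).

IJWYWUD

The inverse of 25 mod 26 is 25, since 25·25=625≡1. Apply D(y)=25·(y−23) mod 26:
P(15): 25·(15−23)=-200≡8 → I
O(14): 25·(14−23)=-225≡9 → J
B(1): 25·(1−23)=-550≡22 → W
Z(25): 25·(25−23)=50≡24 → Y
B(1): 25·(1−23)=-550≡22 → W
D(3): 25·(3−23)=-500≡20 → U
U(20): 25·(20−23)=-75≡3 → D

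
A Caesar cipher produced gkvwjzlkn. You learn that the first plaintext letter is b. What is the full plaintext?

bfqreugfi

From the crib: g(6)−b(1)=5, so the shift is 5.
Subtract 5 from each ciphertext letter:
g(6): 6−5=1 → b
k(10): 10−5=5 → f
v(21): 21−5=16 → q
w(22): 22−5=17 → r
j(9): 9−5=4 → e
z(25): 25−5=20 → u
l(11): 11−5=6 → g
k(10): 10−5=5 → f
n(13): 13−5=8 → i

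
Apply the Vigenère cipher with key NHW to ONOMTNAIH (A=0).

Repeat the key across the message: NHWNHWNHW
O(14)+N(13): 27≡1 → B
N(13)+H(7): 20 → U
O(14)+W(22): 36≡10 → K
M(12)+N(13): 25 → Z
T(19)+H(7): 26≡0 → A
N(13)+W(22): 35≡9 → J
A(0)+N(13): 13 → N
I(8)+H(7): 15 → P
H(7)+W(22): 29≡3 → D

BUKZAJNPD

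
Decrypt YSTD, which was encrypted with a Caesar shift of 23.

BVWG

Y(24): 24−23=1 → B
S(18): 18−23=-5≡21 → V
T(19): 19−23=-4≡22 → W
D(3): 3−23=-20≡6 → G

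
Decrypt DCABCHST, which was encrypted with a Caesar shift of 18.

D(3): 3−18=-15≡11 → L
C(2): 2−18=-16≡10 → K
A(0): 0−18=-18≡8 → I
B(1): 1−18=-17≡9 → J
C(2): 2−18=-16≡10 → K
H(7): 7−18=-11≡15 → P
S(18): 18−18=0 → A
T(19): 19−18=1 → B

LKIJKPAB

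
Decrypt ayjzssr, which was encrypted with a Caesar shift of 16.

a(0): 0−16=-16≡10 → k
y(24): 24−16=8 → i
j(9): 9−16=-7≡19 → t
z(25): 25−16=9 → j
s(18): 18−16=2 → c
s(18): 18−16=2 → c
r(17): 17−16=1 → b

kitjccb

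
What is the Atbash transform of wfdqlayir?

w(22) → d(3)
f(5) → u(20)
d(3) → w(22)
q(16) → j(9)
l(11) → o(14)
a(0) → z(25)
y(24) → b(1)
i(8) → r(17)
r(17) → i(8)

duwjozbri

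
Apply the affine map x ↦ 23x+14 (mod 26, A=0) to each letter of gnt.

g(6): 23·6+14=152≡22 → w
n(13): 23·13+14=313≡1 → b
t(19): 23·19+14=451≡9 → j

wbj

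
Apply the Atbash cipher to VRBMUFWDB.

V(21) → E(4)
R(17) → I(8)
B(1) → Y(24)
M(12) → N(13)
U(20) → F(5)
F(5) → U(20)
W(22) → D(3)
D(3) → W(22)
B(1) → Y(24)

EIYNFUDWY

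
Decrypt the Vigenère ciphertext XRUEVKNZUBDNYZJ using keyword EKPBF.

Repeat the key across the ciphertext: EKPBFEKPBFEKPBF
X(23)−E(4): 19 → T
R(17)−K(10): 7 → H
U(20)−P(15): 5 → F
E(4)−B(1): 3 → D
V(21)−F(5): 16 → Q
K(10)−E(4): 6 → G
N(13)−K(10): 3 → D
Z(25)−P(15): 10 → K
U(20)−B(1): 19 → T
B(1)−F(5): -4≡22 → W
D(3)−E(4): -1≡25 → Z
N(13)−K(10): 3 → D
Y(24)−P(15): 9 → J
Z(25)−B(1): 24 → Y
J(9)−F(5): 4 → E

THFDQGDKTWZDJYE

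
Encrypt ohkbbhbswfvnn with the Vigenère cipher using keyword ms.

azwtnznkixhfz

Repeat the key across the message: msmsmsmsmsmsm
o(14)+m(12): 26≡0 → a
h(7)+s(18): 25 → z
k(10)+m(12): 22 → w
b(1)+s(18): 19 → t
b(1)+m(12): 13 → n
h(7)+s(18): 25 → z
b(1)+m(12): 13 → n
s(18)+s(18): 36≡10 → k
w(22)+m(12): 34≡8 → i
f(5)+s(18): 23 → x
v(21)+m(12): 33≡7 → h
n(13)+s(18): 31≡5 → f
n(13)+m(12): 25 → z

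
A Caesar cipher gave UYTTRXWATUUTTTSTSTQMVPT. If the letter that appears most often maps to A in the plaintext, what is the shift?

19

The most frequent ciphertext letter is T (appears 9 times).
T is position 19; A is position 0.
Shift = 19.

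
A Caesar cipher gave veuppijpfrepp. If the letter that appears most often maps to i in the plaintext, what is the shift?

7

The most frequent ciphertext letter is p (appears 5 times).
p is position 15; i is position 8.
Shift = 7.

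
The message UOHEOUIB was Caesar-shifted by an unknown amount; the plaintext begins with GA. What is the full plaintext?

GATQAGUN

From the crib: U(20)−G(6)=14, so the shift is 14.
Subtract 14 from each ciphertext letter:
U(20): 20−14=6 → G
O(14): 14−14=0 → A
H(7): 7−14=-7≡19 → T
E(4): 4−14=-10≡16 → Q
O(14): 14−14=0 → A
U(20): 20−14=6 → G
I(8): 8−14=-6≡20 → U
B(1): 1−14=-13≡13 → N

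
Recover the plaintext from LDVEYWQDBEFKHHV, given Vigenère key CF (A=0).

JYTZWROYZZDFFCT

Repeat the key across the ciphertext: CFCFCFCFCFCFCFC
L(11)−C(2): 9 → J
D(3)−F(5): -2≡24 → Y
V(21)−C(2): 19 → T
E(4)−F(5): -1≡25 → Z
Y(24)−C(2): 22 → W
W(22)−F(5): 17 → R
Q(16)−C(2): 14 → O
D(3)−F(5): -2≡24 → Y
B(1)−C(2): -1≡25 → Z
E(4)−F(5): -1≡25 → Z
F(5)−C(2): 3 → D
K(10)−F(5): 5 → F
H(7)−C(2): 5 → F
H(7)−F(5): 2 → C
V(21)−C(2): 19 → T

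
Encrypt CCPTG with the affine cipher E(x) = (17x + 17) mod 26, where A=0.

ZZMCP

C(2): 17·2+17=51≡25 → Z
C(2): 17·2+17=51≡25 → Z
P(15): 17·15+17=272≡12 → M
T(19): 17·19+17=340≡2 → C
G(6): 17·6+17=119≡15 → P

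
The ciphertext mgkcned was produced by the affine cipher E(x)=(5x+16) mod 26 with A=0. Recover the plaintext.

The inverse of 5 mod 26 is 21, since 5·21=105≡1. Apply D(y)=21·(y−16) mod 26:
m(12): 21·(12−16)=-84≡20 → u
g(6): 21·(6−16)=-210≡24 → y
k(10): 21·(10−16)=-126≡4 → e
c(2): 21·(2−16)=-294≡18 → s
n(13): 21·(13−16)=-63≡15 → p
e(4): 21·(4−16)=-252≡8 → i
d(3): 21·(3−16)=-273≡13 → n

uyespin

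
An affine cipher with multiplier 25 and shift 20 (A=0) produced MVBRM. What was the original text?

IZTDI

The inverse of 25 mod 26 is 25, since 25·25=625≡1. Apply D(y)=25·(y−20) mod 26:
M(12): 25·(12−20)=-200≡8 → I
V(21): 25·(21−20)=25 → Z
B(1): 25·(1−20)=-475≡19 → T
R(17): 25·(17−20)=-75≡3 → D
M(12): 25·(12−20)=-200≡8 → I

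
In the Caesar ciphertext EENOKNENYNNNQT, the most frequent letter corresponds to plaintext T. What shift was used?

20

The most frequent ciphertext letter is N (appears 6 times).
N is position 13; T is position 19.
Shift = -6≡20.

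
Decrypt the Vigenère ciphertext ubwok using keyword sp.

Repeat the key across the ciphertext: spsps
u(20)−s(18): 2 → c
b(1)−p(15): -14≡12 → m
w(22)−s(18): 4 → e
o(14)−p(15): -1≡25 → z
k(10)−s(18): -8≡18 → s

cmezs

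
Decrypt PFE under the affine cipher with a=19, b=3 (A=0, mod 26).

CWL

The inverse of 19 mod 26 is 11, since 19·11=209≡1. Apply D(y)=11·(y−3) mod 26:
P(15): 11·(15−3)=132≡2 → C
F(5): 11·(5−3)=22 → W
E(4): 11·(4−3)=11 → L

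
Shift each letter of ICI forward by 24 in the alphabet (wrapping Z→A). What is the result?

GAG

I(8): 8+24=32≡6 → G
C(2): 2+24=26≡0 → A
I(8): 8+24=32≡6 → G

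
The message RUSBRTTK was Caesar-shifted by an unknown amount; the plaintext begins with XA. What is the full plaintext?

From the crib: R(17)−X(23)=-6≡20, so the shift is 20.
Subtract 20 from each ciphertext letter:
R(17): 17−20=-3≡23 → X
U(20): 20−20=0 → A
S(18): 18−20=-2≡24 → Y
B(1): 1−20=-19≡7 → H
R(17): 17−20=-3≡23 → X
T(19): 19−20=-1≡25 → Z
T(19): 19−20=-1≡25 → Z
K(10): 10−20=-10≡16 → Q

XAYHXZZQ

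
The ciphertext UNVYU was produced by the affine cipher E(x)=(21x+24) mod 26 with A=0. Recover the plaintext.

GXLAG

The inverse of 21 mod 26 is 5, since 21·5=105≡1. Apply D(y)=5·(y−24) mod 26:
U(20): 5·(20−24)=-20≡6 → G
N(13): 5·(13−24)=-55≡23 → X
V(21): 5·(21−24)=-15≡11 → L
Y(24): 5·(24−24)=0 → A
U(20): 5·(20−24)=-20≡6 → G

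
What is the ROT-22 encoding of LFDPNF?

HBZLJB

L(11): 11+22=33≡7 → H
F(5): 5+22=27≡1 → B
D(3): 3+22=25 → Z
P(15): 15+22=37≡11 → L
N(13): 13+22=35≡9 → J
F(5): 5+22=27≡1 → B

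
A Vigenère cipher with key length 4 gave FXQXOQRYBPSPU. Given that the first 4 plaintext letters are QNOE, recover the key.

PKCT

Subtract each crib letter from the matching ciphertext letter (mod 26):
F(5)−Q(16)=-11≡15 → P
X(23)−N(13)=10 → K
Q(16)−O(14)=2 → C
X(23)−E(4)=19 → T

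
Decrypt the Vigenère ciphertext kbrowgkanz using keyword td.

ryylddrxuw

Repeat the key across the ciphertext: tdtdtdtdtd
k(10)−t(19): -9≡17 → r
b(1)−d(3): -2≡24 → y
r(17)−t(19): -2≡24 → y
o(14)−d(3): 11 → l
w(22)−t(19): 3 → d
g(6)−d(3): 3 → d
k(10)−t(19): -9≡17 → r
a(0)−d(3): -3≡23 → x
n(13)−t(19): -6≡20 → u
z(25)−d(3): 22 → w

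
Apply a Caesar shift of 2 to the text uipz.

wkrb

u(20): 20+2=22 → w
i(8): 8+2=10 → k
p(15): 15+2=17 → r
z(25): 25+2=27≡1 → b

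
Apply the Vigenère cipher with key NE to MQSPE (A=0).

ZUFTR

Repeat the key across the message: NENEN
M(12)+N(13): 25 → Z
Q(16)+E(4): 20 → U
S(18)+N(13): 31≡5 → F
P(15)+E(4): 19 → T
E(4)+N(13): 17 → R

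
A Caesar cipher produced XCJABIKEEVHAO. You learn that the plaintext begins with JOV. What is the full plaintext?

From the crib: X(23)−J(9)=14, so the shift is 14.
Subtract 14 from each ciphertext letter:
X(23): 23−14=9 → J
C(2): 2−14=-12≡14 → O
J(9): 9−14=-5≡21 → V
A(0): 0−14=-14≡12 → M
B(1): 1−14=-13≡13 → N
I(8): 8−14=-6≡20 → U
K(10): 10−14=-4≡22 → W
E(4): 4−14=-10≡16 → Q
E(4): 4−14=-10≡16 → Q
V(21): 21−14=7 → H
H(7): 7−14=-7≡19 → T
A(0): 0−14=-14≡12 → M
O(14): 14−14=0 → A

JOVMNUWQQHTMA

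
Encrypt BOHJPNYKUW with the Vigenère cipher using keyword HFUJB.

Repeat the key across the message: HFUJBHFUJB
B(1)+H(7): 8 → I
O(14)+F(5): 19 → T
H(7)+U(20): 27≡1 → B
J(9)+J(9): 18 → S
P(15)+B(1): 16 → Q
N(13)+H(7): 20 → U
Y(24)+F(5): 29≡3 → D
K(10)+U(20): 30≡4 → E
U(20)+J(9): 29≡3 → D
W(22)+B(1): 23 → X

ITBSQUDEDX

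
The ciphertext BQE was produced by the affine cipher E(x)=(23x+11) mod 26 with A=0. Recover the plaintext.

The inverse of 23 mod 26 is 17, since 23·17=391≡1. Apply D(y)=17·(y−11) mod 26:
B(1): 17·(1−11)=-170≡12 → M
Q(16): 17·(16−11)=85≡7 → H
E(4): 17·(4−11)=-119≡11 → L

MHL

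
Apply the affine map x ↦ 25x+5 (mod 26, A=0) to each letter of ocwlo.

rdjur

o(14): 25·14+5=355≡17 → r
c(2): 25·2+5=55≡3 → d
w(22): 25·22+5=555≡9 → j
l(11): 25·11+5=280≡20 → u
o(14): 25·14+5=355≡17 → r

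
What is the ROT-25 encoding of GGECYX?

G(6): 6+25=31≡5 → F
G(6): 6+25=31≡5 → F
E(4): 4+25=29≡3 → D
C(2): 2+25=27≡1 → B
Y(24): 24+25=49≡23 → X
X(23): 23+25=48≡22 → W

FFDBXW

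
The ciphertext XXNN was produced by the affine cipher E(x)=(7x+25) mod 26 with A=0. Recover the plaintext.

WWCC

The inverse of 7 mod 26 is 15, since 7·15=105≡1. Apply D(y)=15·(y−25) mod 26:
X(23): 15·(23−25)=-30≡22 → W
X(23): 15·(23−25)=-30≡22 → W
N(13): 15·(13−25)=-180≡2 → C
N(13): 15·(13−25)=-180≡2 → C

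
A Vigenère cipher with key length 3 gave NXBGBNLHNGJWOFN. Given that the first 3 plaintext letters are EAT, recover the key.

JXI

Subtract each crib letter from the matching ciphertext letter (mod 26):
N(13)−E(4)=9 → J
X(23)−A(0)=23 → X
B(1)−T(19)=-18≡8 → I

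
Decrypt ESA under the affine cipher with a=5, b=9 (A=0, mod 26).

The inverse of 5 mod 26 is 21, since 5·21=105≡1. Apply D(y)=21·(y−9) mod 26:
E(4): 21·(4−9)=-105≡25 → Z
S(18): 21·(18−9)=189≡7 → H
A(0): 21·(0−9)=-189≡19 → T

ZHT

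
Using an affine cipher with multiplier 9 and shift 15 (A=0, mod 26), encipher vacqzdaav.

wphdgqppw

v(21): 9·21+15=204≡22 → w
a(0): 9·0+15=15 → p
c(2): 9·2+15=33≡7 → h
q(16): 9·16+15=159≡3 → d
z(25): 9·25+15=240≡6 → g
d(3): 9·3+15=42≡16 → q
a(0): 9·0+15=15 → p
a(0): 9·0+15=15 → p
v(21): 9·21+15=204≡22 → w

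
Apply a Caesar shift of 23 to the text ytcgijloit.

vqzdfgilfq

y(24): 24+23=47≡21 → v
t(19): 19+23=42≡16 → q
c(2): 2+23=25 → z
g(6): 6+23=29≡3 → d
i(8): 8+23=31≡5 → f
j(9): 9+23=32≡6 → g
l(11): 11+23=34≡8 → i
o(14): 14+23=37≡11 → l
i(8): 8+23=31≡5 → f
t(19): 19+23=42≡16 → q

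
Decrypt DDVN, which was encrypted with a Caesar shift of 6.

D(3): 3−6=-3≡23 → X
D(3): 3−6=-3≡23 → X
V(21): 21−6=15 → P
N(13): 13−6=7 → H

XXPH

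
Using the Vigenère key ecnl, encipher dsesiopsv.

Repeat the key across the message: ecnlecnle
d(3)+e(4): 7 → h
s(18)+c(2): 20 → u
e(4)+n(13): 17 → r
s(18)+l(11): 29≡3 → d
i(8)+e(4): 12 → m
o(14)+c(2): 16 → q
p(15)+n(13): 28≡2 → c
s(18)+l(11): 29≡3 → d
v(21)+e(4): 25 → z

hurdmqcdz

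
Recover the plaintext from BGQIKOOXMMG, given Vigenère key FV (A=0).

Repeat the key across the ciphertext: FVFVFVFVFVF
B(1)−F(5): -4≡22 → W
G(6)−V(21): -15≡11 → L
Q(16)−F(5): 11 → L
I(8)−V(21): -13≡13 → N
K(10)−F(5): 5 → F
O(14)−V(21): -7≡19 → T
O(14)−F(5): 9 → J
X(23)−V(21): 2 → C
M(12)−F(5): 7 → H
M(12)−V(21): -9≡17 → R
G(6)−F(5): 1 → B

WLLNFTJCHRB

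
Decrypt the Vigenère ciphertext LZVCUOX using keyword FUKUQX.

Repeat the key across the ciphertext: FUKUQXF
L(11)−F(5): 6 → G
Z(25)−U(20): 5 → F
V(21)−K(10): 11 → L
C(2)−U(20): -18≡8 → I
U(20)−Q(16): 4 → E
O(14)−X(23): -9≡17 → R
X(23)−F(5): 18 → S

GFLIERS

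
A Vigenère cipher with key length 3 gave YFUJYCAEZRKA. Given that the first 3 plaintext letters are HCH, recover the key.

RDN

Subtract each crib letter from the matching ciphertext letter (mod 26):
Y(24)−H(7)=17 → R
F(5)−C(2)=3 → D
U(20)−H(7)=13 → N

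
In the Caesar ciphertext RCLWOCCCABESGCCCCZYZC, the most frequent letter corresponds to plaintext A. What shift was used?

2

The most frequent ciphertext letter is C (appears 9 times).
C is position 2; A is position 0.
Shift = 2.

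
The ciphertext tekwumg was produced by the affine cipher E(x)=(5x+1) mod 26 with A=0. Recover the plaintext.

olhzjxb

The inverse of 5 mod 26 is 21, since 5·21=105≡1. Apply D(y)=21·(y−1) mod 26:
t(19): 21·(19−1)=378≡14 → o
e(4): 21·(4−1)=63≡11 → l
k(10): 21·(10−1)=189≡7 → h
w(22): 21·(22−1)=441≡25 → z
u(20): 21·(20−1)=399≡9 → j
m(12): 21·(12−1)=231≡23 → x
g(6): 21·(6−1)=105≡1 → b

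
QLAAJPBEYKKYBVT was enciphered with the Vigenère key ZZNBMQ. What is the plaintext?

RMNZXZCFLJYICWG

Repeat the key across the ciphertext: ZZNBMQZZNBMQZZN
Q(16)−Z(25): -9≡17 → R
L(11)−Z(25): -14≡12 → M
A(0)−N(13): -13≡13 → N
A(0)−B(1): -1≡25 → Z
J(9)−M(12): -3≡23 → X
P(15)−Q(16): -1≡25 → Z
B(1)−Z(25): -24≡2 → C
E(4)−Z(25): -21≡5 → F
Y(24)−N(13): 11 → L
K(10)−B(1): 9 → J
K(10)−M(12): -2≡24 → Y
Y(24)−Q(16): 8 → I
B(1)−Z(25): -24≡2 → C
V(21)−Z(25): -4≡22 → W
T(19)−N(13): 6 → G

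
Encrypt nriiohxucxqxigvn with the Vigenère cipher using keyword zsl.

Repeat the key across the message: zslzslzslzslzslz
n(13)+z(25): 38≡12 → m
r(17)+s(18): 35≡9 → j
i(8)+l(11): 19 → t
i(8)+z(25): 33≡7 → h
o(14)+s(18): 32≡6 → g
h(7)+l(11): 18 → s
x(23)+z(25): 48≡22 → w
u(20)+s(18): 38≡12 → m
c(2)+l(11): 13 → n
x(23)+z(25): 48≡22 → w
q(16)+s(18): 34≡8 → i
x(23)+l(11): 34≡8 → i
i(8)+z(25): 33≡7 → h
g(6)+s(18): 24 → y
v(21)+l(11): 32≡6 → g
n(13)+z(25): 38≡12 → m

mjthgswmnwiihygm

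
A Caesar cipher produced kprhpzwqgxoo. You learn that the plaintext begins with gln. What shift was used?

4

From the crib: k(10)−g(6)=4, so the shift is 4.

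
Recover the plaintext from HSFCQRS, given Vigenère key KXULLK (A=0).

XVLRFHI

Repeat the key across the ciphertext: KXULLKK
H(7)−K(10): -3≡23 → X
S(18)−X(23): -5≡21 → V
F(5)−U(20): -15≡11 → L
C(2)−L(11): -9≡17 → R
Q(16)−L(11): 5 → F
R(17)−K(10): 7 → H
S(18)−K(10): 8 → I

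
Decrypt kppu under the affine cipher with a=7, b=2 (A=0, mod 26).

The inverse of 7 mod 26 is 15, since 7·15=105≡1. Apply D(y)=15·(y−2) mod 26:
k(10): 15·(10−2)=120≡16 → q
p(15): 15·(15−2)=195≡13 → n
p(15): 15·(15−2)=195≡13 → n
u(20): 15·(20−2)=270≡10 → k

qnnk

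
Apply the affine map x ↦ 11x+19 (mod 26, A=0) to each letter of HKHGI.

H(7): 11·7+19=96≡18 → S
K(10): 11·10+19=129≡25 → Z
H(7): 11·7+19=96≡18 → S
G(6): 11·6+19=85≡7 → H
I(8): 11·8+19=107≡3 → D

SZSHD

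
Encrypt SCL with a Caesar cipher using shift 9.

BLU

S(18): 18+9=27≡1 → B
C(2): 2+9=11 → L
L(11): 11+9=20 → U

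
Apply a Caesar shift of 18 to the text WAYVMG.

W(22): 22+18=40≡14 → O
A(0): 0+18=18 → S
Y(24): 24+18=42≡16 → Q
V(21): 21+18=39≡13 → N
M(12): 12+18=30≡4 → E
G(6): 6+18=24 → Y

OSQNEY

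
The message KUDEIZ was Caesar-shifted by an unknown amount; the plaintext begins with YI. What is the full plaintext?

From the crib: K(10)−Y(24)=-14≡12, so the shift is 12.
Subtract 12 from each ciphertext letter:
K(10): 10−12=-2≡24 → Y
U(20): 20−12=8 → I
D(3): 3−12=-9≡17 → R
E(4): 4−12=-8≡18 → S
I(8): 8−12=-4≡22 → W
Z(25): 25−12=13 → N

YIRSWN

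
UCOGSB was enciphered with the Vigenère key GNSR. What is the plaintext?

Repeat the key across the ciphertext: GNSRGN
U(20)−G(6): 14 → O
C(2)−N(13): -11≡15 → P
O(14)−S(18): -4≡22 → W
G(6)−R(17): -11≡15 → P
S(18)−G(6): 12 → M
B(1)−N(13): -12≡14 → O

OPWPMO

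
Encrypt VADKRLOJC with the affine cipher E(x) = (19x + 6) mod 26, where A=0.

PGLORHMVS

V(21): 19·21+6=405≡15 → P
A(0): 19·0+6=6 → G
D(3): 19·3+6=63≡11 → L
K(10): 19·10+6=196≡14 → O
R(17): 19·17+6=329≡17 → R
L(11): 19·11+6=215≡7 → H
O(14): 19·14+6=272≡12 → M
J(9): 19·9+6=177≡21 → V
C(2): 19·2+6=44≡18 → S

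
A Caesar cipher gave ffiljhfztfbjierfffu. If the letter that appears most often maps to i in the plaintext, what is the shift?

The most frequent ciphertext letter is f (appears 7 times).
f is position 5; i is position 8.
Shift = -3≡23.

23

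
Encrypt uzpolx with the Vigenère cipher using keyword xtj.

rsyleg

Repeat the key across the message: xtjxtj
u(20)+x(23): 43≡17 → r
z(25)+t(19): 44≡18 → s
p(15)+j(9): 24 → y
o(14)+x(23): 37≡11 → l
l(11)+t(19): 30≡4 → e
x(23)+j(9): 32≡6 → g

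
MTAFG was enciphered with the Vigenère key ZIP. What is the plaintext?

Repeat the key across the ciphertext: ZIPZI
M(12)−Z(25): -13≡13 → N
T(19)−I(8): 11 → L
A(0)−P(15): -15≡11 → L
F(5)−Z(25): -20≡6 → G
G(6)−I(8): -2≡24 → Y

NLLGY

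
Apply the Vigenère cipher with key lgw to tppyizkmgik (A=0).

Repeat the key across the message: lgwlgwlgwlg
t(19)+l(11): 30≡4 → e
p(15)+g(6): 21 → v
p(15)+w(22): 37≡11 → l
y(24)+l(11): 35≡9 → j
i(8)+g(6): 14 → o
z(25)+w(22): 47≡21 → v
k(10)+l(11): 21 → v
m(12)+g(6): 18 → s
g(6)+w(22): 28≡2 → c
i(8)+l(11): 19 → t
k(10)+g(6): 16 → q

evljovvsctq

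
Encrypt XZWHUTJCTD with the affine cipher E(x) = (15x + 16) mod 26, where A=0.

X(23): 15·23+16=361≡23 → X
Z(25): 15·25+16=391≡1 → B
W(22): 15·22+16=346≡8 → I
H(7): 15·7+16=121≡17 → R
U(20): 15·20+16=316≡4 → E
T(19): 15·19+16=301≡15 → P
J(9): 15·9+16=151≡21 → V
C(2): 15·2+16=46≡20 → U
T(19): 15·19+16=301≡15 → P
D(3): 15·3+16=61≡9 → J

XBIREPVUPJ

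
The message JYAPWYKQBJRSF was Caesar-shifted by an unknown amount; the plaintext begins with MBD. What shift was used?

23

From the crib: J(9)−M(12)=-3≡23, so the shift is 23.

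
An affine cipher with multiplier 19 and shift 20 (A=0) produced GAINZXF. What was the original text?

The inverse of 19 mod 26 is 11, since 19·11=209≡1. Apply D(y)=11·(y−20) mod 26:
G(6): 11·(6−20)=-154≡2 → C
A(0): 11·(0−20)=-220≡14 → O
I(8): 11·(8−20)=-132≡24 → Y
N(13): 11·(13−20)=-77≡1 → B
Z(25): 11·(25−20)=55≡3 → D
X(23): 11·(23−20)=33≡7 → H
F(5): 11·(5−20)=-165≡17 → R

COYBDHR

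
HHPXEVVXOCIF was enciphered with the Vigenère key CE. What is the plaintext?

FDNTCRTTMYGB

Repeat the key across the ciphertext: CECECECECECE
H(7)−C(2): 5 → F
H(7)−E(4): 3 → D
P(15)−C(2): 13 → N
X(23)−E(4): 19 → T
E(4)−C(2): 2 → C
V(21)−E(4): 17 → R
V(21)−C(2): 19 → T
X(23)−E(4): 19 → T
O(14)−C(2): 12 → M
C(2)−E(4): -2≡24 → Y
I(8)−C(2): 6 → G
F(5)−E(4): 1 → B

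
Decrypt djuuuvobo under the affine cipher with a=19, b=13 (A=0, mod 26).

The inverse of 19 mod 26 is 11, since 19·11=209≡1. Apply D(y)=11·(y−13) mod 26:
d(3): 11·(3−13)=-110≡20 → u
j(9): 11·(9−13)=-44≡8 → i
u(20): 11·(20−13)=77≡25 → z
u(20): 11·(20−13)=77≡25 → z
u(20): 11·(20−13)=77≡25 → z
v(21): 11·(21−13)=88≡10 → k
o(14): 11·(14−13)=11 → l
b(1): 11·(1−13)=-132≡24 → y
o(14): 11·(14−13)=11 → l

uizzzklyl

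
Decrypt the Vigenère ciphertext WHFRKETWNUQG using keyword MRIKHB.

Repeat the key across the ciphertext: MRIKHBMRIKHB
W(22)−M(12): 10 → K
H(7)−R(17): -10≡16 → Q
F(5)−I(8): -3≡23 → X
R(17)−K(10): 7 → H
K(10)−H(7): 3 → D
E(4)−B(1): 3 → D
T(19)−M(12): 7 → H
W(22)−R(17): 5 → F
N(13)−I(8): 5 → F
U(20)−K(10): 10 → K
Q(16)−H(7): 9 → J
G(6)−B(1): 5 → F

KQXHDDHFFKJF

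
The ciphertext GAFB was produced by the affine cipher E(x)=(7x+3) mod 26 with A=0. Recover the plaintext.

The inverse of 7 mod 26 is 15, since 7·15=105≡1. Apply D(y)=15·(y−3) mod 26:
G(6): 15·(6−3)=45≡19 → T
A(0): 15·(0−3)=-45≡7 → H
F(5): 15·(5−3)=30≡4 → E
B(1): 15·(1−3)=-30≡22 → W

THEW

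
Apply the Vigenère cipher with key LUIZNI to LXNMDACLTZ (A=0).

WRVLQINFBY

Repeat the key across the message: LUIZNILUIZ
L(11)+L(11): 22 → W
X(23)+U(20): 43≡17 → R
N(13)+I(8): 21 → V
M(12)+Z(25): 37≡11 → L
D(3)+N(13): 16 → Q
A(0)+I(8): 8 → I
C(2)+L(11): 13 → N
L(11)+U(20): 31≡5 → F
T(19)+I(8): 27≡1 → B
Z(25)+Z(25): 50≡24 → Y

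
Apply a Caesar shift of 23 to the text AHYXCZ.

A(0): 0+23=23 → X
H(7): 7+23=30≡4 → E
Y(24): 24+23=47≡21 → V
X(23): 23+23=46≡20 → U
C(2): 2+23=25 → Z
Z(25): 25+23=48≡22 → W

XEVUZW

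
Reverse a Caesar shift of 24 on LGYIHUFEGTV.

L(11): 11−24=-13≡13 → N
G(6): 6−24=-18≡8 → I
Y(24): 24−24=0 → A
I(8): 8−24=-16≡10 → K
H(7): 7−24=-17≡9 → J
U(20): 20−24=-4≡22 → W
F(5): 5−24=-19≡7 → H
E(4): 4−24=-20≡6 → G
G(6): 6−24=-18≡8 → I
T(19): 19−24=-5≡21 → V
V(21): 21−24=-3≡23 → X

NIAKJWHGIVX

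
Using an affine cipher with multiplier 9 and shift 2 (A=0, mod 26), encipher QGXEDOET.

QEBMDYMR

Q(16): 9·16+2=146≡16 → Q
G(6): 9·6+2=56≡4 → E
X(23): 9·23+2=209≡1 → B
E(4): 9·4+2=38≡12 → M
D(3): 9·3+2=29≡3 → D
O(14): 9·14+2=128≡24 → Y
E(4): 9·4+2=38≡12 → M
T(19): 9·19+2=173≡17 → R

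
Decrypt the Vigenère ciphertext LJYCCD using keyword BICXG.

KBWFWC

Repeat the key across the ciphertext: BICXGB
L(11)−B(1): 10 → K
J(9)−I(8): 1 → B
Y(24)−C(2): 22 → W
C(2)−X(23): -21≡5 → F
C(2)−G(6): -4≡22 → W
D(3)−B(1): 2 → C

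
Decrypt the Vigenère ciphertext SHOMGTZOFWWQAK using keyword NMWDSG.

Repeat the key across the ciphertext: NMWDSGNMWDSGNM
S(18)−N(13): 5 → F
H(7)−M(12): -5≡21 → V
O(14)−W(22): -8≡18 → S
M(12)−D(3): 9 → J
G(6)−S(18): -12≡14 → O
T(19)−G(6): 13 → N
Z(25)−N(13): 12 → M
O(14)−M(12): 2 → C
F(5)−W(22): -17≡9 → J
W(22)−D(3): 19 → T
W(22)−S(18): 4 → E
Q(16)−G(6): 10 → K
A(0)−N(13): -13≡13 → N
K(10)−M(12): -2≡24 → Y

FVSJONMCJTEKNY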